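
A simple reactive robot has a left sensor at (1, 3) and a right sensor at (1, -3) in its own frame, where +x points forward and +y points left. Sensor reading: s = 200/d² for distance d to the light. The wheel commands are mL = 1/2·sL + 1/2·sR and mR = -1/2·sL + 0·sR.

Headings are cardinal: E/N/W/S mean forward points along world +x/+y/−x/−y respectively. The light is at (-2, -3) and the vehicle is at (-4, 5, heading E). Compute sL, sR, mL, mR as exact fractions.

100/61 100/13 3700/793 -50/61

left sensor world pos  = (-3, 8); dL² = 122
right sensor world pos = (-3, 2); dR² = 26
sL = 200/122 = 100/61
sR = 200/26 = 100/13
mL = 1/2·sL + 1/2·sR = 3700/793
mR = -1/2·sL + 0·sR = -50/61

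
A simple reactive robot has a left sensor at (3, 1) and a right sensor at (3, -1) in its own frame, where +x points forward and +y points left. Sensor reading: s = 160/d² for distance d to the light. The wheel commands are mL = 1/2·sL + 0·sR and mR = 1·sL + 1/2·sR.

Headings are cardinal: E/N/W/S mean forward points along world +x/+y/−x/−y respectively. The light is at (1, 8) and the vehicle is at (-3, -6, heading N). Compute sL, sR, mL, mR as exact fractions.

80/73 16/13 40/73 1624/949

left sensor world pos  = (-4, -3); dL² = 146
right sensor world pos = (-2, -3); dR² = 130
sL = 160/146 = 80/73
sR = 160/130 = 16/13
mL = 1/2·sL + 0·sR = 40/73
mR = 1·sL + 1/2·sR = 1624/949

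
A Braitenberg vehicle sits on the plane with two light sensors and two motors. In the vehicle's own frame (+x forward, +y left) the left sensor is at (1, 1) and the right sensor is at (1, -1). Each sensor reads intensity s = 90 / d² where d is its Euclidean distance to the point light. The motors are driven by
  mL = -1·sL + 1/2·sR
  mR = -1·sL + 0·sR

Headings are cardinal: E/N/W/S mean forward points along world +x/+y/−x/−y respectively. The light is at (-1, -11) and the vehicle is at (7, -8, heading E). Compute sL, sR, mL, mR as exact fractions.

left sensor world pos  = (8, -7); dL² = 97
right sensor world pos = (8, -9); dR² = 85
sL = 90/97 = 90/97
sR = 90/85 = 18/17
mL = -1·sL + 1/2·sR = -657/1649
mR = -1·sL + 0·sR = -90/97

90/97 18/17 -657/1649 -90/97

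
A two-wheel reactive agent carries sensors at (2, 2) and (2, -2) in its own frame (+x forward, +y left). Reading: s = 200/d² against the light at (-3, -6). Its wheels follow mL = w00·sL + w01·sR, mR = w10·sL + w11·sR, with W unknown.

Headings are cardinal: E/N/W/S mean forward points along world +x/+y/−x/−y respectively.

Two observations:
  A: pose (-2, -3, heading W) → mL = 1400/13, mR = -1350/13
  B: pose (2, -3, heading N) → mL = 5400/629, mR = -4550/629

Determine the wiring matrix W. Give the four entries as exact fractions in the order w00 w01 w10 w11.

obs A: pose=(-2,-3,W) → sL=100, sR=100/13, mL=1400/13, mR=-1350/13
obs B: pose=(2,-3,N) → sL=100/17, sR=100/37, mL=5400/629, mR=-4550/629
sensor matrix S = [[100, 100/13], [100/17, 100/37]]; det S = 1840000/8177
solve [mL_A; mL_B] = S·[w00; w01] and [mR_A; mR_B] = S·[w10; w11]:
  w00 = 1, w01 = 1, w10 = -1, w11 = -1/2

1 1 -1 -1/2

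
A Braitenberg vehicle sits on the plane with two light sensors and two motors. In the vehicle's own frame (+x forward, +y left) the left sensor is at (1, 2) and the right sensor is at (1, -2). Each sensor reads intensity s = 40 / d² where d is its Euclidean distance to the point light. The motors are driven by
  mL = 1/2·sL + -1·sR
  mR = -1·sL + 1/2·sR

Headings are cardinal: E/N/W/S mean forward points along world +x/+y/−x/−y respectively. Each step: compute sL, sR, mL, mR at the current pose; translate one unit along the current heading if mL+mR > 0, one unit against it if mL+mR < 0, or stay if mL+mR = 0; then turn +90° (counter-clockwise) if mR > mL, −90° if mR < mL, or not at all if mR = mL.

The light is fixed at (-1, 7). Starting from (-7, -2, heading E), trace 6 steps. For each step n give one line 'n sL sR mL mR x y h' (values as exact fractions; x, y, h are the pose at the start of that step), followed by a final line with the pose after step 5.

0 20/37 20/73 -10/2701 -1090/2701 -7 -2 E
1 8/25 40/181 -276/4525 -948/4525 -8 -2 S
2 10/41 2/5 -57/205 -9/205 -8 -1 W
3 40/97 8/29 -196/2813 -772/2813 -7 -1 S
4 4/13 20/37 -186/481 -18/481 -7 0 W
5 40/73 40/113 -660/8249 -3060/8249 -6 0 S
final -6 1 W

n=0: pose=(-7,-2,E); sL=20/37, sR=20/73; mL=-10/2701, mR=-1090/2701; mL+mR=-1100/2701 → advance -1; mR−mL=-1080/2701 → turn -1·90°
n=1: pose=(-8,-2,S); sL=8/25, sR=40/181; mL=-276/4525, mR=-948/4525; mL+mR=-1224/4525 → advance -1; mR−mL=-672/4525 → turn -1·90°
n=2: pose=(-8,-1,W); sL=10/41, sR=2/5; mL=-57/205, mR=-9/205; mL+mR=-66/205 → advance -1; mR−mL=48/205 → turn +1·90°
n=3: pose=(-7,-1,S); sL=40/97, sR=8/29; mL=-196/2813, mR=-772/2813; mL+mR=-968/2813 → advance -1; mR−mL=-576/2813 → turn -1·90°
n=4: pose=(-7,0,W); sL=4/13, sR=20/37; mL=-186/481, mR=-18/481; mL+mR=-204/481 → advance -1; mR−mL=168/481 → turn +1·90°
n=5: pose=(-6,0,S); sL=40/73, sR=40/113; mL=-660/8249, mR=-3060/8249; mL+mR=-3720/8249 → advance -1; mR−mL=-2400/8249 → turn -1·90°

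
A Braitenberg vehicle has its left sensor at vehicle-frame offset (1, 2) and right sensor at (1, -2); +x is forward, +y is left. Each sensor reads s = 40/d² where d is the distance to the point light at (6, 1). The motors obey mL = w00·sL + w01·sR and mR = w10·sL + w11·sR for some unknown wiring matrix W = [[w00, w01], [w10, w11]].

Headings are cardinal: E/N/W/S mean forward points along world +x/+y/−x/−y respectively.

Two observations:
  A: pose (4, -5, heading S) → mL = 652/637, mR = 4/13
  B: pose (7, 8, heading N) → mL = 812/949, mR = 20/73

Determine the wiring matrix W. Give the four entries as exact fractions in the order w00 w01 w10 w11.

obs A: pose=(4,-5,S) → sL=40/49, sR=8/13, mL=652/637, mR=4/13
obs B: pose=(7,8,N) → sL=8/13, sR=40/73, mL=812/949, mR=20/73
sensor matrix S = [[40/49, 8/13], [8/13, 40/73]]; det S = 41472/604513
solve [mL_A; mL_B] = S·[w00; w01] and [mR_A; mR_B] = S·[w10; w11]:
  w00 = 1/2, w01 = 1, w10 = 0, w11 = 1/2

1/2 1 0 1/2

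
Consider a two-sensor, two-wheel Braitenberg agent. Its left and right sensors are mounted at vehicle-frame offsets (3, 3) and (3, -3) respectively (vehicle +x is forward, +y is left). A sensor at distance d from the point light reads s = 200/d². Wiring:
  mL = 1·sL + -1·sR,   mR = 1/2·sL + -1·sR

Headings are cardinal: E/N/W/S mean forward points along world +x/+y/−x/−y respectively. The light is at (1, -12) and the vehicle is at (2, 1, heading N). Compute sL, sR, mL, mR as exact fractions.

10/13 25/34 15/442 -155/442

left sensor world pos  = (-1, 4); dL² = 260
right sensor world pos = (5, 4); dR² = 272
sL = 200/260 = 10/13
sR = 200/272 = 25/34
mL = 1·sL + -1·sR = 15/442
mR = 1/2·sL + -1·sR = -155/442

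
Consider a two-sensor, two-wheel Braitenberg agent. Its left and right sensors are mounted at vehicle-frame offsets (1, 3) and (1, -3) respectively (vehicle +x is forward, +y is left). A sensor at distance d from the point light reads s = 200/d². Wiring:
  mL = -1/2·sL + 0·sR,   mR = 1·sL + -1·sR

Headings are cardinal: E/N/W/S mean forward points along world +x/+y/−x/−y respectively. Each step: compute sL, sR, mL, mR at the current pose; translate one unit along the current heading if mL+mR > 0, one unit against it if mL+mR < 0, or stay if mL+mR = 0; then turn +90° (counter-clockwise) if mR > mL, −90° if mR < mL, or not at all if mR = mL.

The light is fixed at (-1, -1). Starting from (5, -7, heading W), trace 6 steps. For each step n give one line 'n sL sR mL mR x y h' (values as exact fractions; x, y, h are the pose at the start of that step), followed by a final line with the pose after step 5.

0 100/53 100/17 -50/53 -3600/901 5 -7 W
1 200/41 8/5 -100/41 672/205 6 -7 N
2 2 5 -1 -3 6 -6 W
3 200/41 200/137 -100/41 19200/5617 7 -6 N
4 100/49 4 -50/49 -96/49 7 -5 W
5 40/9 200/153 -20/9 160/51 8 -5 N
final 8 -4 W

n=0: pose=(5,-7,W); sL=100/53, sR=100/17; mL=-50/53, mR=-3600/901; mL+mR=-4450/901 → advance -1; mR−mL=-2750/901 → turn -1·90°
n=1: pose=(6,-7,N); sL=200/41, sR=8/5; mL=-100/41, mR=672/205; mL+mR=172/205 → advance +1; mR−mL=1172/205 → turn +1·90°
n=2: pose=(6,-6,W); sL=2, sR=5; mL=-1, mR=-3; mL+mR=-4 → advance -1; mR−mL=-2 → turn -1·90°
n=3: pose=(7,-6,N); sL=200/41, sR=200/137; mL=-100/41, mR=19200/5617; mL+mR=5500/5617 → advance +1; mR−mL=32900/5617 → turn +1·90°
n=4: pose=(7,-5,W); sL=100/49, sR=4; mL=-50/49, mR=-96/49; mL+mR=-146/49 → advance -1; mR−mL=-46/49 → turn -1·90°
n=5: pose=(8,-5,N); sL=40/9, sR=200/153; mL=-20/9, mR=160/51; mL+mR=140/153 → advance +1; mR−mL=820/153 → turn +1·90°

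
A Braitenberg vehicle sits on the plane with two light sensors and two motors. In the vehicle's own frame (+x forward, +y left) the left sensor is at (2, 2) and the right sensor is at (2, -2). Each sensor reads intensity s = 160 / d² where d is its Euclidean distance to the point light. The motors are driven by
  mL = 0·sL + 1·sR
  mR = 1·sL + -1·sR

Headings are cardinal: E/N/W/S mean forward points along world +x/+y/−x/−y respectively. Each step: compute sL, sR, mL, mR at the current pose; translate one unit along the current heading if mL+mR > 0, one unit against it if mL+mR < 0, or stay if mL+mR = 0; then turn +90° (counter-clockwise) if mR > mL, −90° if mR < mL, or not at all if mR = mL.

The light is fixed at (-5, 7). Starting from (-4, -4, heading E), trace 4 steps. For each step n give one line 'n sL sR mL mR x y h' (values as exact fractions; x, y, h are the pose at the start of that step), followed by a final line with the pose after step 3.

0 16/9 80/89 80/89 704/801 -4 -4 E
1 32/37 160/169 160/169 -512/6253 -3 -4 S
2 40/49 8/5 8/5 -192/245 -3 -5 W
3 160/101 160/109 160/109 1280/11009 -4 -5 N
final -4 -4 E

n=0: pose=(-4,-4,E); sL=16/9, sR=80/89; mL=80/89, mR=704/801; mL+mR=16/9 → advance +1; mR−mL=-16/801 → turn -1·90°
n=1: pose=(-3,-4,S); sL=32/37, sR=160/169; mL=160/169, mR=-512/6253; mL+mR=32/37 → advance +1; mR−mL=-6432/6253 → turn -1·90°
n=2: pose=(-3,-5,W); sL=40/49, sR=8/5; mL=8/5, mR=-192/245; mL+mR=40/49 → advance +1; mR−mL=-584/245 → turn -1·90°
n=3: pose=(-4,-5,N); sL=160/101, sR=160/109; mL=160/109, mR=1280/11009; mL+mR=160/101 → advance +1; mR−mL=-14880/11009 → turn -1·90°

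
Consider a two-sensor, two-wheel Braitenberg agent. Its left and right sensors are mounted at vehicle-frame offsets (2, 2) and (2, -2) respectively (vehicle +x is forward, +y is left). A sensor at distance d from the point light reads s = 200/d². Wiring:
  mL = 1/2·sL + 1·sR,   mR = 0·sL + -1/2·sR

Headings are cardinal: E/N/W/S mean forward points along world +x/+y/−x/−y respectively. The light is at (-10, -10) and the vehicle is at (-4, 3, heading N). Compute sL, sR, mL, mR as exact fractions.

left sensor world pos  = (-6, 5); dL² = 241
right sensor world pos = (-2, 5); dR² = 289
sL = 200/241 = 200/241
sR = 200/289 = 200/289
mL = 1/2·sL + 1·sR = 77100/69649
mR = 0·sL + -1/2·sR = -100/289

200/241 200/289 77100/69649 -100/289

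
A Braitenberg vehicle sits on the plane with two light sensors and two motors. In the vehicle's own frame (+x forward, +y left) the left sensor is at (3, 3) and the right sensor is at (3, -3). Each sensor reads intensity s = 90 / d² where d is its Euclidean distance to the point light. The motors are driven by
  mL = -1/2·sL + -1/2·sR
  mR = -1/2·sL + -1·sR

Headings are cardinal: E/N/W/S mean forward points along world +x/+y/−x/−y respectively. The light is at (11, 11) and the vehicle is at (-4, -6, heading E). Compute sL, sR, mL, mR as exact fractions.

9/34 45/272 -117/544 -81/272

left sensor world pos  = (-1, -3); dL² = 340
right sensor world pos = (-1, -9); dR² = 544
sL = 90/340 = 9/34
sR = 90/544 = 45/272
mL = -1/2·sL + -1/2·sR = -117/544
mR = -1/2·sL + -1·sR = -81/272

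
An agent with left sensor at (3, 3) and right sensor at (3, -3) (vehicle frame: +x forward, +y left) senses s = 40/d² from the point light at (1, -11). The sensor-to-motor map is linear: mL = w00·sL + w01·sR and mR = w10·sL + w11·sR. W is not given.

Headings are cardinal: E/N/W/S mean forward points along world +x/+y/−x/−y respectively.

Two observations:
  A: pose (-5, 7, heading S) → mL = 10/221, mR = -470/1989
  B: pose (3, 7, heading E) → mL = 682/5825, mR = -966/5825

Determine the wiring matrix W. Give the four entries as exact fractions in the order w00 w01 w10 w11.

obs A: pose=(-5,7,S) → sL=20/117, sR=20/153, mL=10/221, mR=-470/1989
obs B: pose=(3,7,E) → sL=20/233, sR=4/25, mL=682/5825, mR=-966/5825
sensor matrix S = [[20/117, 20/153], [20/233, 4/25]]; det S = 37376/2317185
solve [mL_A; mL_B] = S·[w00; w01] and [mR_A; mR_B] = S·[w10; w11]:
  w00 = -1/2, w01 = 1, w10 = -1, w11 = -1/2

-1/2 1 -1 -1/2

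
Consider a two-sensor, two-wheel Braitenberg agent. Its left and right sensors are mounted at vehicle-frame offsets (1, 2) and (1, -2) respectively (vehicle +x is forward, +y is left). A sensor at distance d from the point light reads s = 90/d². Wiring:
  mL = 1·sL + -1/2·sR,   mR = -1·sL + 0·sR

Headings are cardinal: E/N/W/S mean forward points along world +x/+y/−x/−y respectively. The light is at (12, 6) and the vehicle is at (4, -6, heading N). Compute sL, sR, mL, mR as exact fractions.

left sensor world pos  = (2, -5); dL² = 221
right sensor world pos = (6, -5); dR² = 157
sL = 90/221 = 90/221
sR = 90/157 = 90/157
mL = 1·sL + -1/2·sR = 4185/34697
mR = -1·sL + 0·sR = -90/221

90/221 90/157 4185/34697 -90/221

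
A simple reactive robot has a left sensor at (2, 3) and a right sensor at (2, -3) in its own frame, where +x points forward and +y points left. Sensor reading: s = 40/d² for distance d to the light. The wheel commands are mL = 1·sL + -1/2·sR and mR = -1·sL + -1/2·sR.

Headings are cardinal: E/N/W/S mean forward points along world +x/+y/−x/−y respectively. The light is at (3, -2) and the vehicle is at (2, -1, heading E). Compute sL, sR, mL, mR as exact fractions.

left sensor world pos  = (4, 2); dL² = 17
right sensor world pos = (4, -4); dR² = 5
sL = 40/17 = 40/17
sR = 40/5 = 8
mL = 1·sL + -1/2·sR = -28/17
mR = -1·sL + -1/2·sR = -108/17

40/17 8 -28/17 -108/17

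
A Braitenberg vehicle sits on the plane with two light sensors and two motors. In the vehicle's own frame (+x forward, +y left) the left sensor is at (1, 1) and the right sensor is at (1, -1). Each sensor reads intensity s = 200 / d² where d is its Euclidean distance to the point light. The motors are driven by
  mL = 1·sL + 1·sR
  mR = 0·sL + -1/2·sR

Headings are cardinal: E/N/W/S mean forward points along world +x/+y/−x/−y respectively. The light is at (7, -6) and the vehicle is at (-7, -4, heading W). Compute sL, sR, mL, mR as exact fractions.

100/113 100/117 23000/13221 -50/117

left sensor world pos  = (-8, -5); dL² = 226
right sensor world pos = (-8, -3); dR² = 234
sL = 200/226 = 100/113
sR = 200/234 = 100/117
mL = 1·sL + 1·sR = 23000/13221
mR = 0·sL + -1/2·sR = -50/117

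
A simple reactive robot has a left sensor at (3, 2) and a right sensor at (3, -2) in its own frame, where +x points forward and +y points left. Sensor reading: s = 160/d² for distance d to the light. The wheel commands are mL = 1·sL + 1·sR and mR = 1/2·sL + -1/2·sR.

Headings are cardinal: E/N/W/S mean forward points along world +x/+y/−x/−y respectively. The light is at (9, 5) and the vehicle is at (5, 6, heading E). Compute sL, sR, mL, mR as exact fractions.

16 80 96 -32

left sensor world pos  = (8, 8); dL² = 10
right sensor world pos = (8, 4); dR² = 2
sL = 160/10 = 16
sR = 160/2 = 80
mL = 1·sL + 1·sR = 96
mR = 1/2·sL + -1/2·sR = -32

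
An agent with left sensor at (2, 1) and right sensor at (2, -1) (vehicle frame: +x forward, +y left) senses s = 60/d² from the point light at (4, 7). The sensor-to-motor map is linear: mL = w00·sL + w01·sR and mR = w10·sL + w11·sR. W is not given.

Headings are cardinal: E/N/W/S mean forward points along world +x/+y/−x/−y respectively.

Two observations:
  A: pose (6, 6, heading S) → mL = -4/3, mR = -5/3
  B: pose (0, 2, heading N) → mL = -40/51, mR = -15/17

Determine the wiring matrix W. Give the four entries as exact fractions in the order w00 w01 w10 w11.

1/2 -1/2 -1/2 0

obs A: pose=(6,6,S) → sL=10/3, sR=6, mL=-4/3, mR=-5/3
obs B: pose=(0,2,N) → sL=30/17, sR=10/3, mL=-40/51, mR=-15/17
sensor matrix S = [[10/3, 6], [30/17, 10/3]]; det S = 80/153
solve [mL_A; mL_B] = S·[w00; w01] and [mR_A; mR_B] = S·[w10; w11]:
  w00 = 1/2, w01 = -1/2, w10 = -1/2, w11 = 0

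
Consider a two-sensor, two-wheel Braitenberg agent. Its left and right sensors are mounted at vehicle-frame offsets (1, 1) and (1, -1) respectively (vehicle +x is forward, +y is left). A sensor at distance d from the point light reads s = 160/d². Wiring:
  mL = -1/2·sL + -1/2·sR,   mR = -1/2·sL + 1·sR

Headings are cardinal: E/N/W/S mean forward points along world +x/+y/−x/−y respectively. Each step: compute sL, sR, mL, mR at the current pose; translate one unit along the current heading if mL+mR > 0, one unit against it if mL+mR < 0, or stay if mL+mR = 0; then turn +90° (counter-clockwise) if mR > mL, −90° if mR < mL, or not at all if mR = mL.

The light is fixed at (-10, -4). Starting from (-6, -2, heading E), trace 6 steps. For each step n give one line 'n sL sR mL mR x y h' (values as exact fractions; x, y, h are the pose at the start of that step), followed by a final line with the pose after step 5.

n=0: pose=(-6,-2,E); sL=80/17, sR=80/13; mL=-1200/221, mR=840/221; mL+mR=-360/221 → advance -1; mR−mL=120/13 → turn +1·90°
n=1: pose=(-7,-2,N); sL=160/13, sR=32/5; mL=-608/65, mR=16/65; mL+mR=-592/65 → advance -1; mR−mL=48/5 → turn +1·90°
n=2: pose=(-7,-3,W); sL=40, sR=20; mL=-30, mR=0; mL+mR=-30 → advance -1; mR−mL=30 → turn +1·90°
n=3: pose=(-6,-3,S); sL=32/5, sR=160/9; mL=-544/45, mR=656/45; mL+mR=112/45 → advance +1; mR−mL=80/3 → turn +1·90°
n=4: pose=(-6,-4,E); sL=80/13, sR=80/13; mL=-80/13, mR=40/13; mL+mR=-40/13 → advance -1; mR−mL=120/13 → turn +1·90°
n=5: pose=(-7,-4,N); sL=32, sR=160/17; mL=-352/17, mR=-112/17; mL+mR=-464/17 → advance -1; mR−mL=240/17 → turn +1·90°

0 80/17 80/13 -1200/221 840/221 -6 -2 E
1 160/13 32/5 -608/65 16/65 -7 -2 N
2 40 20 -30 0 -7 -3 W
3 32/5 160/9 -544/45 656/45 -6 -3 S
4 80/13 80/13 -80/13 40/13 -6 -4 E
5 32 160/17 -352/17 -112/17 -7 -4 N
final -7 -5 W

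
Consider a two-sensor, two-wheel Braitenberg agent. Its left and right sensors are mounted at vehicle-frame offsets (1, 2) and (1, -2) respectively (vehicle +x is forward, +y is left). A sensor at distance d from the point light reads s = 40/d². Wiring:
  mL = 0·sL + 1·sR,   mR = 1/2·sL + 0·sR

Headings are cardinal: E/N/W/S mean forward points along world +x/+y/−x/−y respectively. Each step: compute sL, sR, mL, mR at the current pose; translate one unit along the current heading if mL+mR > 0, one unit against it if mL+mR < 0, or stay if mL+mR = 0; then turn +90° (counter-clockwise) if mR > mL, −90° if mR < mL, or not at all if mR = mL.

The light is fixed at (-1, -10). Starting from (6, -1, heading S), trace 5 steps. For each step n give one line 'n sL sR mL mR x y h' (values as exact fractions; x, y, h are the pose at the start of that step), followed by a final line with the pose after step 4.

0 8/29 40/89 40/89 4/29 6 -1 S
1 5/9 5/17 5/17 5/18 6 -2 W
2 40/97 8/29 8/29 20/97 5 -2 N
3 4/17 20/49 20/49 2/17 5 -1 E
4 8/29 40/89 40/89 4/29 6 -1 S
final 6 -2 W

n=0: pose=(6,-1,S); sL=8/29, sR=40/89; mL=40/89, mR=4/29; mL+mR=1516/2581 → advance +1; mR−mL=-804/2581 → turn -1·90°
n=1: pose=(6,-2,W); sL=5/9, sR=5/17; mL=5/17, mR=5/18; mL+mR=175/306 → advance +1; mR−mL=-5/306 → turn -1·90°
n=2: pose=(5,-2,N); sL=40/97, sR=8/29; mL=8/29, mR=20/97; mL+mR=1356/2813 → advance +1; mR−mL=-196/2813 → turn -1·90°
n=3: pose=(5,-1,E); sL=4/17, sR=20/49; mL=20/49, mR=2/17; mL+mR=438/833 → advance +1; mR−mL=-242/833 → turn -1·90°
n=4: pose=(6,-1,S); sL=8/29, sR=40/89; mL=40/89, mR=4/29; mL+mR=1516/2581 → advance +1; mR−mL=-804/2581 → turn -1·90°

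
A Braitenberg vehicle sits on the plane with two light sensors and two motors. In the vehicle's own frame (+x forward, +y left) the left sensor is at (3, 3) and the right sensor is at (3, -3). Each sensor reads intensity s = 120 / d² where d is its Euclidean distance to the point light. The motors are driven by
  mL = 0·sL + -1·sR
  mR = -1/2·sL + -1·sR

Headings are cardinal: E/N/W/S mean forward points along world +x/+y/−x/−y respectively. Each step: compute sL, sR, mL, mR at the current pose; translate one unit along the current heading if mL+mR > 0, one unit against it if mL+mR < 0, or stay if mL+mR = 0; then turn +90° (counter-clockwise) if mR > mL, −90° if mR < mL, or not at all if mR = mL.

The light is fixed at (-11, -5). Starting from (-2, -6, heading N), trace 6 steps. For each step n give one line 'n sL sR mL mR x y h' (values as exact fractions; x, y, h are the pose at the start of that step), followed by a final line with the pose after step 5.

0 3 30/37 -30/37 -171/74 -2 -6 N
1 24/29 120/169 -120/169 -5508/4901 -2 -7 E
2 60/73 12/5 -12/5 -1026/365 -3 -7 S
3 120/41 120/29 -120/29 -6660/1189 -3 -6 W
4 3 30/37 -30/37 -171/74 -2 -6 N
5 24/29 120/169 -120/169 -5508/4901 -2 -7 E
final -3 -7 S

n=0: pose=(-2,-6,N); sL=3, sR=30/37; mL=-30/37, mR=-171/74; mL+mR=-231/74 → advance -1; mR−mL=-3/2 → turn -1·90°
n=1: pose=(-2,-7,E); sL=24/29, sR=120/169; mL=-120/169, mR=-5508/4901; mL+mR=-8988/4901 → advance -1; mR−mL=-12/29 → turn -1·90°
n=2: pose=(-3,-7,S); sL=60/73, sR=12/5; mL=-12/5, mR=-1026/365; mL+mR=-1902/365 → advance -1; mR−mL=-30/73 → turn -1·90°
n=3: pose=(-3,-6,W); sL=120/41, sR=120/29; mL=-120/29, mR=-6660/1189; mL+mR=-11580/1189 → advance -1; mR−mL=-60/41 → turn -1·90°
n=4: pose=(-2,-6,N); sL=3, sR=30/37; mL=-30/37, mR=-171/74; mL+mR=-231/74 → advance -1; mR−mL=-3/2 → turn -1·90°
n=5: pose=(-2,-7,E); sL=24/29, sR=120/169; mL=-120/169, mR=-5508/4901; mL+mR=-8988/4901 → advance -1; mR−mL=-12/29 → turn -1·90°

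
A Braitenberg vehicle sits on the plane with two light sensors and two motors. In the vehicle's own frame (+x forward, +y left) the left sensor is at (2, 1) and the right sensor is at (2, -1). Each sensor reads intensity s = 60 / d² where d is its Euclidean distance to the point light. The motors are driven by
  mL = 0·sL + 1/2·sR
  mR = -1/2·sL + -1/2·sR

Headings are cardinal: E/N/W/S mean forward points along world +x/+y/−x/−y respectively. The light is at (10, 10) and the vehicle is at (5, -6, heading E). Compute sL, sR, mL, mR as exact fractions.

10/39 30/149 15/149 -1330/5811

left sensor world pos  = (7, -5); dL² = 234
right sensor world pos = (7, -7); dR² = 298
sL = 60/234 = 10/39
sR = 60/298 = 30/149
mL = 0·sL + 1/2·sR = 15/149
mR = -1/2·sL + -1/2·sR = -1330/5811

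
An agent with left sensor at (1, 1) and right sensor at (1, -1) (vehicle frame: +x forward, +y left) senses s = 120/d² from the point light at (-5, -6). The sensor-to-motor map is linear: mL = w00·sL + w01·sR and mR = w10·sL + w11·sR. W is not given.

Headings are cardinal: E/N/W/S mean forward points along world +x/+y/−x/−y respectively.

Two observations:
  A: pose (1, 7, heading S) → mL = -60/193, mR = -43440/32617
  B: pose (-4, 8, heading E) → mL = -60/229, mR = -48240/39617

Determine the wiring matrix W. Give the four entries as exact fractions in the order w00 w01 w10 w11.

-1/2 0 -1 -1

obs A: pose=(1,7,S) → sL=120/193, sR=120/169, mL=-60/193, mR=-43440/32617
obs B: pose=(-4,8,E) → sL=120/229, sR=120/173, mL=-60/229, mR=-48240/39617
sensor matrix S = [[120/193, 120/169], [120/229, 120/173]]; det S = 76492800/1292187689
solve [mL_A; mL_B] = S·[w00; w01] and [mR_A; mR_B] = S·[w10; w11]:
  w00 = -1/2, w01 = 0, w10 = -1, w11 = -1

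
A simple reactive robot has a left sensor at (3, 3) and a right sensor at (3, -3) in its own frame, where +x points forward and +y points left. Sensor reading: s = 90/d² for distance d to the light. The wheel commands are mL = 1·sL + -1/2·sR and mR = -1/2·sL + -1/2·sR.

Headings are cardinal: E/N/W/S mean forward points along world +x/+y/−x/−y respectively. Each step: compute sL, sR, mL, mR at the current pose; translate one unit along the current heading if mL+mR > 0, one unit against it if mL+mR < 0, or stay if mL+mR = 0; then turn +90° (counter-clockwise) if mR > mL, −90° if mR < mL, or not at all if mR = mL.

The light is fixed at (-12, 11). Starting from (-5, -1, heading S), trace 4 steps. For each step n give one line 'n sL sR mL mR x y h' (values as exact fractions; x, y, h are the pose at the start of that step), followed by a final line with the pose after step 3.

0 18/65 90/241 1413/15665 -5094/15665 -5 -1 S
1 45/106 9/8 -117/848 -657/848 -5 0 W
2 90/89 18/37 2529/3293 -2466/3293 -4 0 N
3 9/17 9/29 369/986 -207/493 -4 1 E
final -5 1 S

n=0: pose=(-5,-1,S); sL=18/65, sR=90/241; mL=1413/15665, mR=-5094/15665; mL+mR=-3681/15665 → advance -1; mR−mL=-27/65 → turn -1·90°
n=1: pose=(-5,0,W); sL=45/106, sR=9/8; mL=-117/848, mR=-657/848; mL+mR=-387/424 → advance -1; mR−mL=-135/212 → turn -1·90°
n=2: pose=(-4,0,N); sL=90/89, sR=18/37; mL=2529/3293, mR=-2466/3293; mL+mR=63/3293 → advance +1; mR−mL=-135/89 → turn -1·90°
n=3: pose=(-4,1,E); sL=9/17, sR=9/29; mL=369/986, mR=-207/493; mL+mR=-45/986 → advance -1; mR−mL=-27/34 → turn -1·90°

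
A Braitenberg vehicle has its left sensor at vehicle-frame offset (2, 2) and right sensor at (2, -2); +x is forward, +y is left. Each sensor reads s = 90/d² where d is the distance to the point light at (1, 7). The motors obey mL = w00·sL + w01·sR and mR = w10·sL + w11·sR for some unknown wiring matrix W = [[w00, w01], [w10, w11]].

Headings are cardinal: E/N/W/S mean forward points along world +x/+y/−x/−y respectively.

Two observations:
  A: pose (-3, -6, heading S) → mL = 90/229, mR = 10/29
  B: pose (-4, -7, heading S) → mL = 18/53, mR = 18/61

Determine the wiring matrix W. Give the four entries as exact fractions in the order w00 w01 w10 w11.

1 0 0 1

obs A: pose=(-3,-6,S) → sL=90/229, sR=10/29, mL=90/229, mR=10/29
obs B: pose=(-4,-7,S) → sL=18/53, sR=18/61, mL=18/53, mR=18/61
sensor matrix S = [[90/229, 10/29], [18/53, 18/61]]; det S = -24480/21470353
solve [mL_A; mL_B] = S·[w00; w01] and [mR_A; mR_B] = S·[w10; w11]:
  w00 = 1, w01 = 0, w10 = 0, w11 = 1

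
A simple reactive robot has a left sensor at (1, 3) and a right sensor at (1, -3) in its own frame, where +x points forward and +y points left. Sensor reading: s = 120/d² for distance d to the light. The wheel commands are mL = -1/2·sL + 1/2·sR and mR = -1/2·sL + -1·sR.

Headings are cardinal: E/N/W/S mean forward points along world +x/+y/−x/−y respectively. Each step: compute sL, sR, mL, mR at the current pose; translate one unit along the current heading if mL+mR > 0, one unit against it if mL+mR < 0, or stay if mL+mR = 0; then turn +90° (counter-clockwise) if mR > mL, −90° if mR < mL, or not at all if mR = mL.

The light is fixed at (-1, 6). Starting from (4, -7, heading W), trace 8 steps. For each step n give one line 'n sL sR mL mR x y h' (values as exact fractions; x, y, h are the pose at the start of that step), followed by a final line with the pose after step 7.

0 15/34 30/29 585/1972 -2475/1972 4 -7 W
1 40/51 8/15 -32/255 -236/255 5 -7 N
2 12/17 60/169 -504/2873 -2034/2873 5 -8 E
3 120/289 120/229 3600/66181 -48420/66181 4 -8 S
4 15/34 30/29 585/1972 -2475/1972 4 -7 W
5 40/51 8/15 -32/255 -236/255 5 -7 N
6 12/17 60/169 -504/2873 -2034/2873 5 -8 E
7 120/289 120/229 3600/66181 -48420/66181 4 -8 S
final 4 -7 W

n=0: pose=(4,-7,W); sL=15/34, sR=30/29; mL=585/1972, mR=-2475/1972; mL+mR=-945/986 → advance -1; mR−mL=-45/29 → turn -1·90°
n=1: pose=(5,-7,N); sL=40/51, sR=8/15; mL=-32/255, mR=-236/255; mL+mR=-268/255 → advance -1; mR−mL=-4/5 → turn -1·90°
n=2: pose=(5,-8,E); sL=12/17, sR=60/169; mL=-504/2873, mR=-2034/2873; mL+mR=-2538/2873 → advance -1; mR−mL=-90/169 → turn -1·90°
n=3: pose=(4,-8,S); sL=120/289, sR=120/229; mL=3600/66181, mR=-48420/66181; mL+mR=-44820/66181 → advance -1; mR−mL=-180/229 → turn -1·90°
n=4: pose=(4,-7,W); sL=15/34, sR=30/29; mL=585/1972, mR=-2475/1972; mL+mR=-945/986 → advance -1; mR−mL=-45/29 → turn -1·90°
n=5: pose=(5,-7,N); sL=40/51, sR=8/15; mL=-32/255, mR=-236/255; mL+mR=-268/255 → advance -1; mR−mL=-4/5 → turn -1·90°
n=6: pose=(5,-8,E); sL=12/17, sR=60/169; mL=-504/2873, mR=-2034/2873; mL+mR=-2538/2873 → advance -1; mR−mL=-90/169 → turn -1·90°
n=7: pose=(4,-8,S); sL=120/289, sR=120/229; mL=3600/66181, mR=-48420/66181; mL+mR=-44820/66181 → advance -1; mR−mL=-180/229 → turn -1·90°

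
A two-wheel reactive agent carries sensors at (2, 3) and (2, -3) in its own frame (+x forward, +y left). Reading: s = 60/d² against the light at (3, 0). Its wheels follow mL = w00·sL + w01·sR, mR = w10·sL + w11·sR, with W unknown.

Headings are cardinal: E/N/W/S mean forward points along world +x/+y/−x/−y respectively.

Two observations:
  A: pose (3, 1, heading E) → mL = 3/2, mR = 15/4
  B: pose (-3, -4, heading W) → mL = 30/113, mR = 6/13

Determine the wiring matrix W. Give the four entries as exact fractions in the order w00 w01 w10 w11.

1/2 0 0 1/2

obs A: pose=(3,1,E) → sL=3, sR=15/2, mL=3/2, mR=15/4
obs B: pose=(-3,-4,W) → sL=60/113, sR=12/13, mL=30/113, mR=6/13
sensor matrix S = [[3, 15/2], [60/113, 12/13]]; det S = -1782/1469
solve [mL_A; mL_B] = S·[w00; w01] and [mR_A; mR_B] = S·[w10; w11]:
  w00 = 1/2, w01 = 0, w10 = 0, w11 = 1/2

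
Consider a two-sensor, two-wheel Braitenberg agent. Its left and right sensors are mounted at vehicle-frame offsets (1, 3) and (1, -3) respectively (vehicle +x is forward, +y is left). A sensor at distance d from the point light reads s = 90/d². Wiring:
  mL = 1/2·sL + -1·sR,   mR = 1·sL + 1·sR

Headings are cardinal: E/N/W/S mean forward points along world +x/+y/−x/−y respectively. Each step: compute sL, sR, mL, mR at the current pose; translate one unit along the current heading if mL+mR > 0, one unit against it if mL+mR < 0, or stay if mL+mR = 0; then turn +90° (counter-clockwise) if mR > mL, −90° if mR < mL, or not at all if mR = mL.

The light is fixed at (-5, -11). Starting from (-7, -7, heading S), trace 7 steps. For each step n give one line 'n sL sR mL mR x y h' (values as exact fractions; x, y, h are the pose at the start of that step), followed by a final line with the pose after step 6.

n=0: pose=(-7,-7,S); sL=9, sR=45/17; mL=63/34, mR=198/17; mL+mR=27/2 → advance +1; mR−mL=333/34 → turn +1·90°
n=1: pose=(-7,-8,E); sL=90/37, sR=90; mL=-3285/37, mR=3420/37; mL+mR=135/37 → advance +1; mR−mL=6705/37 → turn +1·90°
n=2: pose=(-6,-8,N); sL=45/16, sR=9/2; mL=-99/32, mR=117/16; mL+mR=135/32 → advance +1; mR−mL=333/32 → turn +1·90°
n=3: pose=(-6,-7,W); sL=18, sR=90/53; mL=387/53, mR=1044/53; mL+mR=27 → advance +1; mR−mL=657/53 → turn +1·90°
n=4: pose=(-7,-7,S); sL=9, sR=45/17; mL=63/34, mR=198/17; mL+mR=27/2 → advance +1; mR−mL=333/34 → turn +1·90°
n=5: pose=(-7,-8,E); sL=90/37, sR=90; mL=-3285/37, mR=3420/37; mL+mR=135/37 → advance +1; mR−mL=6705/37 → turn +1·90°
n=6: pose=(-6,-8,N); sL=45/16, sR=9/2; mL=-99/32, mR=117/16; mL+mR=135/32 → advance +1; mR−mL=333/32 → turn +1·90°

0 9 45/17 63/34 198/17 -7 -7 S
1 90/37 90 -3285/37 3420/37 -7 -8 E
2 45/16 9/2 -99/32 117/16 -6 -8 N
3 18 90/53 387/53 1044/53 -6 -7 W
4 9 45/17 63/34 198/17 -7 -7 S
5 90/37 90 -3285/37 3420/37 -7 -8 E
6 45/16 9/2 -99/32 117/16 -6 -8 N
final -6 -7 W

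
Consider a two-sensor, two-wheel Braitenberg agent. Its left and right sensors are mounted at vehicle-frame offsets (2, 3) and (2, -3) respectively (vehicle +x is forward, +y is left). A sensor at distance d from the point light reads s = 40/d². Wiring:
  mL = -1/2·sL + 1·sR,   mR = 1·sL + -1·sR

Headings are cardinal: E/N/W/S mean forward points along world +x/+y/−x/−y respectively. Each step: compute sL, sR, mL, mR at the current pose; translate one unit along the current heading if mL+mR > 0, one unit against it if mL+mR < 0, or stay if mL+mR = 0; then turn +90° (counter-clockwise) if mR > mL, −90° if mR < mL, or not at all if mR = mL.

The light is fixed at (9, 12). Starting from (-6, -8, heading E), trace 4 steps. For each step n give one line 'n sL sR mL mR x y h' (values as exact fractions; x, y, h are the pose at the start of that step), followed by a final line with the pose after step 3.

0 20/229 20/349 1090/79921 2400/79921 -6 -8 E
1 40/613 8/89 3124/54557 -1344/54557 -5 -8 N
2 1/10 10/157 43/3140 57/1570 -5 -7 E
3 8/109 40/389 2804/42401 -1248/42401 -4 -7 N
final -4 -6 E

n=0: pose=(-6,-8,E); sL=20/229, sR=20/349; mL=1090/79921, mR=2400/79921; mL+mR=10/229 → advance +1; mR−mL=1310/79921 → turn +1·90°
n=1: pose=(-5,-8,N); sL=40/613, sR=8/89; mL=3124/54557, mR=-1344/54557; mL+mR=20/613 → advance +1; mR−mL=-4468/54557 → turn -1·90°
n=2: pose=(-5,-7,E); sL=1/10, sR=10/157; mL=43/3140, mR=57/1570; mL+mR=1/20 → advance +1; mR−mL=71/3140 → turn +1·90°
n=3: pose=(-4,-7,N); sL=8/109, sR=40/389; mL=2804/42401, mR=-1248/42401; mL+mR=4/109 → advance +1; mR−mL=-4052/42401 → turn -1·90°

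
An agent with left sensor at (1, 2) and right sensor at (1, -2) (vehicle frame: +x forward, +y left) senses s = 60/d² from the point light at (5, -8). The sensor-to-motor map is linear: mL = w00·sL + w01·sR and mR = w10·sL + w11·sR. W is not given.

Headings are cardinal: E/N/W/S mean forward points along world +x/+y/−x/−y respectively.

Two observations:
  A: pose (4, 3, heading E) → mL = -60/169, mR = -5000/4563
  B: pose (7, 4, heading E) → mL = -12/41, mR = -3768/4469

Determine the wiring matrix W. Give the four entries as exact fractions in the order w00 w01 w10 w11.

obs A: pose=(4,3,E) → sL=60/169, sR=20/27, mL=-60/169, mR=-5000/4563
obs B: pose=(7,4,E) → sL=12/41, sR=60/109, mL=-12/41, mR=-3768/4469
sensor matrix S = [[60/169, 20/27], [12/41, 60/109]]; det S = -145280/6797349
solve [mL_A; mL_B] = S·[w00; w01] and [mR_A; mR_B] = S·[w10; w11]:
  w00 = -1, w01 = 0, w10 = -1, w11 = -1

-1 0 -1 -1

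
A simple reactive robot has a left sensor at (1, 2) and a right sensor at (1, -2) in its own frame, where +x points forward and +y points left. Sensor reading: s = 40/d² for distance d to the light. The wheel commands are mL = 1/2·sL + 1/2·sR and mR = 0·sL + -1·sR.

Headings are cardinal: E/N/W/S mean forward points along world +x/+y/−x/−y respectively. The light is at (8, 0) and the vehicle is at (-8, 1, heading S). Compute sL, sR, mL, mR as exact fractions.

left sensor world pos  = (-6, 0); dL² = 196
right sensor world pos = (-10, 0); dR² = 324
sL = 40/196 = 10/49
sR = 40/324 = 10/81
mL = 1/2·sL + 1/2·sR = 650/3969
mR = 0·sL + -1·sR = -10/81

10/49 10/81 650/3969 -10/81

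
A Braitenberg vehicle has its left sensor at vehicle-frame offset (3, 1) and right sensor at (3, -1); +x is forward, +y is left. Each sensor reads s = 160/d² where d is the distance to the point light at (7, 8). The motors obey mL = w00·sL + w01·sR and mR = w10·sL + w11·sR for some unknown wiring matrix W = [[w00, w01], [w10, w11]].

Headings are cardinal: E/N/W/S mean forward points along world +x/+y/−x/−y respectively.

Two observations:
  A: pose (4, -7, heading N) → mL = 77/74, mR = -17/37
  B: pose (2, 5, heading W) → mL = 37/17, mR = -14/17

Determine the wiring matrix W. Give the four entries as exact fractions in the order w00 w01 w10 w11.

obs A: pose=(4,-7,N) → sL=1, sR=40/37, mL=77/74, mR=-17/37
obs B: pose=(2,5,W) → sL=2, sR=40/17, mL=37/17, mR=-14/17
sensor matrix S = [[1, 40/37], [2, 40/17]]; det S = 120/629
solve [mL_A; mL_B] = S·[w00; w01] and [mR_A; mR_B] = S·[w10; w11]:
  w00 = 1/2, w01 = 1/2, w10 = -1, w11 = 1/2

1/2 1/2 -1 1/2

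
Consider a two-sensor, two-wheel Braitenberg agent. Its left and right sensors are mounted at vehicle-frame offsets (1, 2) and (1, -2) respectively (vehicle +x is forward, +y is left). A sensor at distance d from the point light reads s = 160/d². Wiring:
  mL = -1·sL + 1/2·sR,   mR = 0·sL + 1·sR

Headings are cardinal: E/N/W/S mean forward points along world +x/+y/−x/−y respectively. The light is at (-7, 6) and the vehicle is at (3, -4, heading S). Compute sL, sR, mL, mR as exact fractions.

left sensor world pos  = (5, -5); dL² = 265
right sensor world pos = (1, -5); dR² = 185
sL = 160/265 = 32/53
sR = 160/185 = 32/37
mL = -1·sL + 1/2·sR = -336/1961
mR = 0·sL + 1·sR = 32/37

32/53 32/37 -336/1961 32/37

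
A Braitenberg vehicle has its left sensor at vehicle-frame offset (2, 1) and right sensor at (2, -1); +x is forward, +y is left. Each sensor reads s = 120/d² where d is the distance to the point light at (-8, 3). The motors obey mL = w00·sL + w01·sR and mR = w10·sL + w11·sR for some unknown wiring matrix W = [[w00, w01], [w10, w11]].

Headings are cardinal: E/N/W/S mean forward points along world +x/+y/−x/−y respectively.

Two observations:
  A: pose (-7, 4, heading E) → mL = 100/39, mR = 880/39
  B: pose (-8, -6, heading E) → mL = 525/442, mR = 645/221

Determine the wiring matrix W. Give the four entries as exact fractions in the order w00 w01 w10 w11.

obs A: pose=(-7,4,E) → sL=120/13, sR=40/3, mL=100/39, mR=880/39
obs B: pose=(-8,-6,E) → sL=30/17, sR=15/13, mL=525/442, mR=645/221
sensor matrix S = [[120/13, 40/3], [30/17, 15/13]]; det S = -37000/2873
solve [mL_A; mL_B] = S·[w00; w01] and [mR_A; mR_B] = S·[w10; w11]:
  w00 = 1, w01 = -1/2, w10 = 1, w11 = 1

1 -1/2 1 1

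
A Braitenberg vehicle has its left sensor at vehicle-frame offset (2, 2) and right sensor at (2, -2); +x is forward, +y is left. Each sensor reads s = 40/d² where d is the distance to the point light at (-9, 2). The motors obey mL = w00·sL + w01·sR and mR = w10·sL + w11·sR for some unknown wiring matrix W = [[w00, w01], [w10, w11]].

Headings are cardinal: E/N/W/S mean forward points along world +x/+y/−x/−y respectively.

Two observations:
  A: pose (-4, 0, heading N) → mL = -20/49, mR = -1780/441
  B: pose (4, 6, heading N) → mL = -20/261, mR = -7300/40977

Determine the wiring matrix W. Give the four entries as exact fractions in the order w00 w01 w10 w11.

obs A: pose=(-4,0,N) → sL=40/9, sR=40/49, mL=-20/49, mR=-1780/441
obs B: pose=(4,6,N) → sL=40/157, sR=40/261, mL=-20/261, mR=-7300/40977
sensor matrix S = [[40/9, 40/49], [40/157, 40/261]]; det S = 8550400/18070857
solve [mL_A; mL_B] = S·[w00; w01] and [mR_A; mR_B] = S·[w10; w11]:
  w00 = 0, w01 = -1/2, w10 = -1, w11 = 1/2

0 -1/2 -1 1/2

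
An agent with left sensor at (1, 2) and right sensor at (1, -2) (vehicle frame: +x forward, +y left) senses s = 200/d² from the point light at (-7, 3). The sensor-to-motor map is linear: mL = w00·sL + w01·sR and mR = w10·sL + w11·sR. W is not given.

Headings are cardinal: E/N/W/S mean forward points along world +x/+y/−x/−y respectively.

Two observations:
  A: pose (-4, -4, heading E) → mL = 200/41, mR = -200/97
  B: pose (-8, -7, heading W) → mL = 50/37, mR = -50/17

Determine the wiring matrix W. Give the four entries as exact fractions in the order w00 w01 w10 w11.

obs A: pose=(-4,-4,E) → sL=200/41, sR=200/97, mL=200/41, mR=-200/97
obs B: pose=(-8,-7,W) → sL=50/37, sR=50/17, mL=50/37, mR=-50/17
sensor matrix S = [[200/41, 200/97], [50/37, 50/17]]; det S = 28920000/2501533
solve [mL_A; mL_B] = S·[w00; w01] and [mR_A; mR_B] = S·[w10; w11]:
  w00 = 1, w01 = 0, w10 = 0, w11 = -1

1 0 0 -1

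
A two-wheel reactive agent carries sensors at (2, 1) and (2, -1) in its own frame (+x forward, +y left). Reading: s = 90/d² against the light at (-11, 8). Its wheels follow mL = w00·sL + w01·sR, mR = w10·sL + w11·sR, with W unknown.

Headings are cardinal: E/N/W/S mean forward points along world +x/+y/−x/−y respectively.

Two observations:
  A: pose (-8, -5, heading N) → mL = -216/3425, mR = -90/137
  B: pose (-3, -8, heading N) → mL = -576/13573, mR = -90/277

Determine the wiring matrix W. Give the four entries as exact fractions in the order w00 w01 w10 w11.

-1 1 0 -1

obs A: pose=(-8,-5,N) → sL=18/25, sR=90/137, mL=-216/3425, mR=-90/137
obs B: pose=(-3,-8,N) → sL=18/49, sR=90/277, mL=-576/13573, mR=-90/277
sensor matrix S = [[18/25, 90/137], [18/49, 90/277]]; det S = -68688/9297505
solve [mL_A; mL_B] = S·[w00; w01] and [mR_A; mR_B] = S·[w10; w11]:
  w00 = -1, w01 = 1, w10 = 0, w11 = -1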